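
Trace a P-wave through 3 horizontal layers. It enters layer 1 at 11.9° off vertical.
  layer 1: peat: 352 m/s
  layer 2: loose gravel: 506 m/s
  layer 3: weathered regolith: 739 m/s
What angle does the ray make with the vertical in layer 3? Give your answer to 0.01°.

Ray parameter p = sin 11.9° / 352 = 5.8581e-04 s/m.
sin θ_3 = p·V_3 = 5.8581e-04 × 739 = 0.4329.
θ_3 = 25.65° from the vertical.

25.65°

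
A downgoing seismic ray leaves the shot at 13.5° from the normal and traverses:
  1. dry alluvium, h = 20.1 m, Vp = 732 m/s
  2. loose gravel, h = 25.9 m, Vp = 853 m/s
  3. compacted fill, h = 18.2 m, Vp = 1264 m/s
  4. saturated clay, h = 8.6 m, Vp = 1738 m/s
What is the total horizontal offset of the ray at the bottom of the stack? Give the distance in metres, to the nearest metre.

Ray parameter p = sin 13.5° / 732 m/s = 3.1891e-04 s/m.
Layer 1: θ = 13.50°; offset = 20.1·tan 13.50° = 4.826 m.
Layer 2: sin θ = p·853 = 0.2720 → θ = 15.79°; offset = 25.9·tan 15.79° = 7.322 m.
Layer 3: sin θ = p·1264 = 0.4031 → θ = 23.77°; offset = 18.2·tan 23.77° = 8.017 m.
Layer 4: sin θ = p·1738 = 0.5543 → θ = 33.66°; offset = 8.6·tan 33.66° = 5.727 m.
Summing the layer offsets gives 25.891 m.

26 m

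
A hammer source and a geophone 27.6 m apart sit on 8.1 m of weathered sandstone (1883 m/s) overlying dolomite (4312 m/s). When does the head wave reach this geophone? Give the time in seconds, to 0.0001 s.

θ_c = arcsin(V₁/V₂) = arcsin(1883/4312) = 25.89°, cos θ_c = 0.8996.
Intercept time tᵢ = 2h cos θ_c / V₁ = 2·8.1·0.8996/1883 = 0.00774 s.
t = x/V₂ + tᵢ = 27.6/4312 + 0.00774 = 0.01414 s.

0.0141 s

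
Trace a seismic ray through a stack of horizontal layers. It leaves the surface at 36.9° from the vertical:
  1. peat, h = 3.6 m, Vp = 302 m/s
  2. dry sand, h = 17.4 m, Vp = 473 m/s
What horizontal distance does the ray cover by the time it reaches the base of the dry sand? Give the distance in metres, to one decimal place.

50.8 m

p = sin θ₁/V₁ = sin 36.9°/302 = 1.9881e-03 s/m is conserved through the stack.
Layer 1: θ = 36.90°; offset = 3.6·tan 36.90° = 2.703 m.
Layer 2: sin θ = p·473 = 0.9404 → θ = 70.12°; offset = 17.4·tan 70.12° = 48.113 m.
Summing the layer offsets gives 50.816 m.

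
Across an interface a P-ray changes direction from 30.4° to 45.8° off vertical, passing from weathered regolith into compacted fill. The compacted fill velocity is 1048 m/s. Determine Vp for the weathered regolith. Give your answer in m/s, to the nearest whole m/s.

740 m/s

Snell's law: sin 30.4°/V₁ = sin 45.8°/V₂.
V₁ = V₂·sin 30.4°/sin 45.8° = 1048 × 0.7059 = 739.73 m/s.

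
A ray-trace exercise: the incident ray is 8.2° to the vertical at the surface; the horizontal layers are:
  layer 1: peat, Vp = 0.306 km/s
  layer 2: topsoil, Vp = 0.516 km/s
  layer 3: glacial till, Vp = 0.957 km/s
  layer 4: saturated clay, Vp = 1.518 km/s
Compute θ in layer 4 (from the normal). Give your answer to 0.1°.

Snell's law across each interface conserves sin θ / V, so sin θ_4 = V_4·sin θ₁/V₁.
sin θ_4 = 1.518 × sin 8.2° / 0.306 = 0.7076.
θ_4 = 45.04° from the vertical.

45.0°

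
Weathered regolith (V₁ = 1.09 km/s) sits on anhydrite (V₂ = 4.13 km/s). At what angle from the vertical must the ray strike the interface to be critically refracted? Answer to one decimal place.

At critical incidence the refracted ray runs along the interface (θ₂ = 90°), so sin θ_c = V₁/V₂.
θ_c = arcsin(1.09/4.13) = arcsin 0.2639 = 15.30°.

15.3°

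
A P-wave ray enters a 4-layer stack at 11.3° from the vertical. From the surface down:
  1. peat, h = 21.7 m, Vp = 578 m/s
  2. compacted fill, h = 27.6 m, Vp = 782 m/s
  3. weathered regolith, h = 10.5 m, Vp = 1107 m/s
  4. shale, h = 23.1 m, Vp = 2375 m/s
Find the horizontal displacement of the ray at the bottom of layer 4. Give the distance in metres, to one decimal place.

Apply Snell's law at each interface; in layer i the horizontal offset is hᵢ·tan θᵢ.
Layer 1: θ = 11.30°; offset = 21.7·tan 11.30° = 4.336 m.
Layer 2: sin θ = 782·sin 11.3°/578 = 0.2651, θ = 15.37°; offset = 27.6·tan 15.37° = 7.588 m.
Layer 3: sin θ = 1107·sin 11.3°/578 = 0.3753, θ = 22.04°; offset = 10.5·tan 22.04° = 4.251 m.
Layer 4: sin θ = 2375·sin 11.3°/578 = 0.8051, θ = 53.62°; offset = 23.1·tan 53.62° = 31.360 m.
Total horizontal offset = 47.535 m.

47.5 m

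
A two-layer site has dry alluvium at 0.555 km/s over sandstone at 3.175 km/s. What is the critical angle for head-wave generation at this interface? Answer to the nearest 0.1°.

Critical incidence: sin θ_c = V₁/V₂ = 0.555/3.175 = 0.1748.
θ_c = arcsin 0.1748 = 10.07°.

10.1°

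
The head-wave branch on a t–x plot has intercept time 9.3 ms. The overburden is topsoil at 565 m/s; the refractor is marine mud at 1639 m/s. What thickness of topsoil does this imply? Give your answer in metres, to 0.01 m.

θ_c = arcsin(565/1639) = 20.16°; cos θ_c = 0.9387.
tᵢ = 2h cos θ_c/V₁ ⇒ h = tᵢ·V₁/(2 cos θ_c) = 0.0093·565/(2·0.9387) = 2.80 m.

2.80 m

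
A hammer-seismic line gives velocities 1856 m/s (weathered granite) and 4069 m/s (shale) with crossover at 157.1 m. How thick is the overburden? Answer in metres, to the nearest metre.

x_cross = 2h·√((V₂+V₁)/(V₂−V₁)) → h = x_cross / (2·√((V₂+V₁)/(V₂−V₁))).
√((V₂+V₁)/(V₂−V₁)) = √((4069+1856)/(4069−1856)) = 1.6363.
h = 157.1 / (2·1.6363) = 48.01 m.

48 m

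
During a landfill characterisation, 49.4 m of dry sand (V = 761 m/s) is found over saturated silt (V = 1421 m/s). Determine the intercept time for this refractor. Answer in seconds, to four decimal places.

tᵢ = 2h·√(V₂²−V₁²)/(V₁V₂).
√(V₂²−V₁²) = √(1421²−761²) = 1200.0 m/s.
tᵢ = 2·49.4·1200.0/(761·1421) = 0.10964 s.

0.1096 s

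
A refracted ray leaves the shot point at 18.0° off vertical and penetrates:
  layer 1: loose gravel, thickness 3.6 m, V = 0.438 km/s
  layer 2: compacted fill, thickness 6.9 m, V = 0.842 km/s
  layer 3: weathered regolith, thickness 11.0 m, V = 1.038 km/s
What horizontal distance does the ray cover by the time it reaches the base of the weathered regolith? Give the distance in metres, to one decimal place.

18.1 m

Apply Snell's law at each interface; in layer i the horizontal offset is hᵢ·tan θᵢ.
Layer 1: θ = 18.00°; offset = 3.6·tan 18.00° = 1.170 m.
Layer 2: sin θ = 0.842·sin 18.0°/0.438 = 0.5940, θ = 36.44°; offset = 6.9·tan 36.44° = 5.095 m.
Layer 3: sin θ = 1.038·sin 18.0°/0.438 = 0.7323, θ = 47.08°; offset = 11.0·tan 47.08° = 11.830 m.
Summing the layer offsets gives 18.095 m.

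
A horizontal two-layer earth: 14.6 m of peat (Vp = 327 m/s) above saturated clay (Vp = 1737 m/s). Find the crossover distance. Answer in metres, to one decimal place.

35.3 m

θ_c = arcsin(327/1737) = 10.85°, so cos θ_c = 0.9821 and tᵢ = 2h cos θ_c/V₁ = 0.0877 s.
At crossover x/V₁ = x/V₂ + tᵢ ⇒ x = tᵢ/(1/V₁ − 1/V₂) = 0.08770/(3.0581e-03 − 5.7571e-04) = 35.33 m.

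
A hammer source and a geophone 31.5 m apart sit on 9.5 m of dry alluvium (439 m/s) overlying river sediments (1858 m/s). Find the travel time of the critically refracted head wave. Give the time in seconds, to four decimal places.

θ_c = arcsin(V₁/V₂) = arcsin(439/1858) = 13.67°, cos θ_c = 0.9717.
Intercept time tᵢ = 2h cos θ_c / V₁ = 2·9.5·0.9717/439 = 0.04205 s.
t = x/V₂ + tᵢ = 31.5/1858 + 0.04205 = 0.05901 s.

0.0590 s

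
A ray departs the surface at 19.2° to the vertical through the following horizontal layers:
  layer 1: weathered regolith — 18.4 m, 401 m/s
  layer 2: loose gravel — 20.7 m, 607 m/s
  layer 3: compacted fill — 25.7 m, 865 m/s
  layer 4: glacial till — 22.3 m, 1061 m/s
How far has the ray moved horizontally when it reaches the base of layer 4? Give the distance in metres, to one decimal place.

Ray parameter p = sin 19.2° / 401 m/s = 8.2012e-04 s/m.
Layer 1: θ = 19.20°; offset = 18.4·tan 19.20° = 6.408 m.
Layer 2: sin θ = p·607 = 0.4978 → θ = 29.86°; offset = 20.7·tan 29.86° = 11.882 m.
Layer 3: sin θ = p·865 = 0.7094 → θ = 45.19°; offset = 25.7·tan 45.19° = 25.868 m.
Layer 4: sin θ = p·1061 = 0.8701 → θ = 60.48°; offset = 22.3·tan 60.48° = 39.376 m.
Summing the layer offsets gives 83.532 m.

83.5 m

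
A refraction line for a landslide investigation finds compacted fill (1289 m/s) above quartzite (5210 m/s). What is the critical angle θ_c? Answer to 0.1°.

At critical incidence the refracted ray runs along the interface (θ₂ = 90°), so sin θ_c = V₁/V₂.
θ_c = arcsin(1289/5210) = arcsin 0.2474 = 14.32°.

14.3°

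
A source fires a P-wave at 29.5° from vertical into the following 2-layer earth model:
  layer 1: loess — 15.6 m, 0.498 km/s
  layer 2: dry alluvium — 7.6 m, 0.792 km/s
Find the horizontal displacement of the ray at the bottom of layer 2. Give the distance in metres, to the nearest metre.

18 m

p = sin θ₁/V₁ = sin 29.5°/0.498 = 9.8880e-01 s/km is conserved through the stack.
Layer 1: θ = 29.50°; offset = 15.6·tan 29.50° = 8.826 m.
Layer 2: sin θ = p·0.792 = 0.7831 → θ = 51.55°; offset = 7.6·tan 51.55° = 9.571 m.
Summing the layer offsets gives 18.397 m.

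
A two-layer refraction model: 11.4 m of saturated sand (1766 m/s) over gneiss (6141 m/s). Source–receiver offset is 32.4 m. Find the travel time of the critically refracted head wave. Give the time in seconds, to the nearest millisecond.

0.018 s

t = x/V₂ + 2h·√(V₂²−V₁²)/(V₁V₂).
√(V₂²−V₁²) = √(6141²−1766²) = 5881.6 m/s; delay term = 2·11.4·5881.6/(1766·6141) = 0.01237 s.
t = 32.4/6141 + 0.01237 = 0.01764 s.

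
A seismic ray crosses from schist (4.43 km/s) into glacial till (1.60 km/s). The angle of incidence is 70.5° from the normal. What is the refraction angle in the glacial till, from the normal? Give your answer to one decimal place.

19.9°

Snell's law: sin θ₂ = (V₂/V₁)·sin θ₁ = (1.60/4.43)·sin 70.5° = 0.3405.
θ₂ = arcsin 0.3405 = 19.90° from the normal.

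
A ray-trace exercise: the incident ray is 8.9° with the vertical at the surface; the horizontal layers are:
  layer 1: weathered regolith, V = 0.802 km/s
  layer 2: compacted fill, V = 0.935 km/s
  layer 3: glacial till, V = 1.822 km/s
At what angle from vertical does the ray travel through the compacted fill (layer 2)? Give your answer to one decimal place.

10.4°

Ray parameter p = sin 8.9° / 0.802 = 1.9291e-01 s/km.
sin θ_2 = p·V_2 = 1.9291e-01 × 0.935 = 0.1804.
θ_2 = arcsin 0.1804 = 10.39°.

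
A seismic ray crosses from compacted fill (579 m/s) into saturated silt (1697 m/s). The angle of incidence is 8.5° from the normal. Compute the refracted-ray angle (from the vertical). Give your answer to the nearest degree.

26°

Snell's law: sin θ₂ = (V₂/V₁)·sin θ₁ = (1697/579)·sin 8.5° = 0.4332.
θ₂ = arcsin 0.4332 = 25.67° from the normal.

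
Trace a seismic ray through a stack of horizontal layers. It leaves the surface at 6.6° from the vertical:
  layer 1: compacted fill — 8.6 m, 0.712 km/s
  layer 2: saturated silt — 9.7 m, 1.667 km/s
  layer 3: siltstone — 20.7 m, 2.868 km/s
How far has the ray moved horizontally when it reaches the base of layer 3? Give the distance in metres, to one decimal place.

14.5 m

p = sin θ₁/V₁ = sin 6.6°/0.712 = 1.6143e-01 s/km is conserved through the stack.
Layer 1: θ = 6.60°; offset = 8.6·tan 6.60° = 0.995 m.
Layer 2: sin θ = p·1.667 = 0.2691 → θ = 15.61°; offset = 9.7·tan 15.61° = 2.710 m.
Layer 3: sin θ = p·2.868 = 0.4630 → θ = 27.58°; offset = 20.7·tan 27.58° = 10.812 m.
Σ offsets = 14.518 m.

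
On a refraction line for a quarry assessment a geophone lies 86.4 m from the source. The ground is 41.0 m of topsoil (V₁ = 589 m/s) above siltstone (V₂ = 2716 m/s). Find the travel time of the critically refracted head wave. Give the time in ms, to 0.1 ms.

167.7 ms

θ_c = arcsin(V₁/V₂) = arcsin(589/2716) = 12.52°, cos θ_c = 0.9762.
Intercept time tᵢ = 2h cos θ_c / V₁ = 2·41.0·0.9762/589 = 0.13591 s.
t = x/V₂ + tᵢ = 86.4/2716 + 0.13591 = 0.16772 s.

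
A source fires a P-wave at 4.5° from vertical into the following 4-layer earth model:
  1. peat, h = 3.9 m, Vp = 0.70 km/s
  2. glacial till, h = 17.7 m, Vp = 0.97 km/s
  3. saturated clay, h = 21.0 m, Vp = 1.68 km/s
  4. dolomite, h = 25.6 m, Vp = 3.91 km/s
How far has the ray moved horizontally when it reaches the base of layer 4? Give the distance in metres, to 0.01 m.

18.75 m

Apply Snell's law at each interface; in layer i the horizontal offset is hᵢ·tan θᵢ.
Layer 1: θ = 4.50°; offset = 3.9·tan 4.50° = 0.3069 m.
Layer 2: sin θ = 0.97·sin 4.5°/0.70 = 0.1087, θ = 6.24°; offset = 17.7·tan 6.24° = 1.9359 m.
Layer 3: sin θ = 1.68·sin 4.5°/0.70 = 0.1883, θ = 10.85°; offset = 21.0·tan 10.85° = 4.0264 m.
Layer 4: sin θ = 3.91·sin 4.5°/0.70 = 0.4383, θ = 25.99°; offset = 25.6·tan 25.99° = 12.4817 m.
Total horizontal offset = 18.7508 m.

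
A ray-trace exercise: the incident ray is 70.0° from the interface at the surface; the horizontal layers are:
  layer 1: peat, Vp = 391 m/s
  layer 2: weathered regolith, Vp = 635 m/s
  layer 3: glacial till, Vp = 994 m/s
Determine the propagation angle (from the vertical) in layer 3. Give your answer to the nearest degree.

60°

From the normal: θ₁ = 90° − 70.0° = 20.0°.
Snell's law across each interface conserves sin θ / V, so sin θ_3 = V_3·sin θ₁/V₁.
sin θ_3 = 994 × sin 20.0° / 391 = 0.8695.
θ_3 = arcsin 0.8695 = 60.40°.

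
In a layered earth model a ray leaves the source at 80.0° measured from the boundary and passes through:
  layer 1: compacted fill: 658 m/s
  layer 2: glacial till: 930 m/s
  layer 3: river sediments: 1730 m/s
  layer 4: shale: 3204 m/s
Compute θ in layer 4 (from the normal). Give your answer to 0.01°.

From the normal: θ₁ = 90° − 80.0° = 10.0°.
Ray parameter p = sin 10.0° / 658 = 2.6390e-04 s/m.
sin θ_4 = p·V_4 = 2.6390e-04 × 3204 = 0.8455.
θ_4 = arcsin 0.8455 = 57.73°.

57.73°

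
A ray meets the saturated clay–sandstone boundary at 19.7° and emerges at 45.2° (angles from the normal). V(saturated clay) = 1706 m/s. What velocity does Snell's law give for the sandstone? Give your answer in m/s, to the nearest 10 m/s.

sin 19.7° = 0.3371; sin 45.2° = 0.7096.
V₂ = V₁·(sin θ₂/sin θ₁) = 1706·(0.7096/0.3371) = 3591.06 m/s.

3590 m/s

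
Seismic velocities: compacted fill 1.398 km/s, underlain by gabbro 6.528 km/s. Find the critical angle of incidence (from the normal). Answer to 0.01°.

Critical incidence: sin θ_c = V₁/V₂ = 1.398/6.528 = 0.2142.
θ_c = arcsin 0.2142 = 12.37°.

12.37°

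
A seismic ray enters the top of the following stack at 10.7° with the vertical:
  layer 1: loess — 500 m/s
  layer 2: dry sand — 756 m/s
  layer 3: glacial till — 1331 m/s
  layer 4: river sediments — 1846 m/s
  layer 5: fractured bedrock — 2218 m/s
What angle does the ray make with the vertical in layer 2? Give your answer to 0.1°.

16.3°

Ray parameter p = sin 10.7° / 500 = 3.7133e-04 s/m.
sin θ_2 = p·V_2 = 3.7133e-04 × 756 = 0.2807.
θ_2 = arcsin 0.2807 = 16.30°.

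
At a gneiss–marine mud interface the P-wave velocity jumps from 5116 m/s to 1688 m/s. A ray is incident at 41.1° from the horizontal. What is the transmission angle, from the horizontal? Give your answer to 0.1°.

Convert to the normal: θ₁ = 90° − 41.1° = 48.9°.
sin θ₁/V₁ = sin θ₂/V₂ ⇒ sin θ₂ = 1688·sin 48.9°/5116 = 1688·0.7536/5116 = 0.2486.
θ₂ = sin⁻¹(0.2486) = 14.40° (from vertical).
From the interface: 90° − 14.40° = 75.60°.

75.6°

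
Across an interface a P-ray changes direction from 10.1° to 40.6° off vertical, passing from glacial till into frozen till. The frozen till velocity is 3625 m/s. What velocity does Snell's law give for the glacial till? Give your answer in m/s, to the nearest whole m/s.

sin 10.1° = 0.1754; sin 40.6° = 0.6508.
V₁ = V₂·(sin θ₁/sin θ₂) = 3625·(0.1754/0.6508) = 976.84 m/s.

977 m/s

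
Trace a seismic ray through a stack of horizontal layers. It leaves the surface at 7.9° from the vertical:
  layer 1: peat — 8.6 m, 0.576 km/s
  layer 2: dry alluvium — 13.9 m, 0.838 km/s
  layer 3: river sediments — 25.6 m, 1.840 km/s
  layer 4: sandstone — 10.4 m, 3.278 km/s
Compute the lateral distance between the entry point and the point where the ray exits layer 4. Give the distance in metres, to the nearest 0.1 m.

Ray parameter p = sin 7.9° / 0.576 km/s = 2.3862e-01 s/km.
Layer 1: θ = 7.90°; offset = 8.6·tan 7.90° = 1.193 m.
Layer 2: sin θ = p·0.838 = 0.2000 → θ = 11.53°; offset = 13.9·tan 11.53° = 2.837 m.
Layer 3: sin θ = p·1.840 = 0.4391 → θ = 26.04°; offset = 25.6·tan 26.04° = 12.510 m.
Layer 4: sin θ = p·3.278 = 0.7822 → θ = 51.46°; offset = 10.4·tan 51.46° = 13.057 m.
Σ offsets = 29.597 m.

29.6 m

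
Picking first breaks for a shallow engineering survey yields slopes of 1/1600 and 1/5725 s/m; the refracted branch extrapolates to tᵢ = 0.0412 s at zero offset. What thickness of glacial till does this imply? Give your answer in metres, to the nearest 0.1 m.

34.3 m

θ_c = arcsin(1600/5725) = 16.23°; cos θ_c = 0.9602.
tᵢ = 2h cos θ_c/V₁ ⇒ h = tᵢ·V₁/(2 cos θ_c) = 0.0412·1600/(2·0.9602) = 34.33 m.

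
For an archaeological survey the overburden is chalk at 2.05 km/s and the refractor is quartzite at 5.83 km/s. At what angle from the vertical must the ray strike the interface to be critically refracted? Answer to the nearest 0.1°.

At critical incidence the refracted ray runs along the interface (θ₂ = 90°), so sin θ_c = V₁/V₂.
θ_c = arcsin(2.05/5.83) = arcsin 0.3516 = 20.59°.

20.6°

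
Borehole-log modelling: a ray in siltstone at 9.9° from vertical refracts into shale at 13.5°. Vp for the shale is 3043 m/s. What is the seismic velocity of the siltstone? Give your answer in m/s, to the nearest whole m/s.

sin 9.9° = 0.1719; sin 13.5° = 0.2334.
V₁ = V₂·(sin θ₁/sin θ₂) = 3043·(0.1719/0.2334) = 2241.13 m/s.

2241 m/s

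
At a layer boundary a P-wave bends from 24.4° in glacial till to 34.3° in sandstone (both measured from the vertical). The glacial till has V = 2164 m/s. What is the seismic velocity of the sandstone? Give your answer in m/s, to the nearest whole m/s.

sin 24.4° = 0.4131; sin 34.3° = 0.5635.
V₂ = V₁·(sin θ₂/sin θ₁) = 2164·(0.5635/0.4131) = 2951.97 m/s.

2952 m/s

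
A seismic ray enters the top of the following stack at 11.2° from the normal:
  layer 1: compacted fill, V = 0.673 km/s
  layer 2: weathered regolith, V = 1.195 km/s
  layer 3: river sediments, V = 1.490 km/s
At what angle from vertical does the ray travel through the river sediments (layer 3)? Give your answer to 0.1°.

25.5°

Snell's law across each interface conserves sin θ / V, so sin θ_3 = V_3·sin θ₁/V₁.
sin θ_3 = 1.490 × sin 11.2° / 0.673 = 0.4300.
θ_3 = 25.47° from the vertical.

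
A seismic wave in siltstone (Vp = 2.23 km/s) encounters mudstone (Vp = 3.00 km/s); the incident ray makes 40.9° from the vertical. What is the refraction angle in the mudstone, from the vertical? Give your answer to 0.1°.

61.7°

sin θ₁/V₁ = sin θ₂/V₂ ⇒ sin θ₂ = 3.00·sin 40.9°/2.23 = 3.00·0.6547/2.23 = 0.8808.
θ₂ = sin⁻¹(0.8808) = 61.74° (from vertical).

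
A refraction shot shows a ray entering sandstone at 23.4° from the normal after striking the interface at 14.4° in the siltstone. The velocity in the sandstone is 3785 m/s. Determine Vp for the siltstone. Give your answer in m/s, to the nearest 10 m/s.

Snell's law: sin 14.4°/V₁ = sin 23.4°/V₂.
V₁ = V₂·sin 14.4°/sin 23.4° = 3785 × 0.6262 = 2370.13 m/s.

2370 m/s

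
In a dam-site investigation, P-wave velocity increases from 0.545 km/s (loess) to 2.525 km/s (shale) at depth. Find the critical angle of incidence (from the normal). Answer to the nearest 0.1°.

At critical incidence the refracted ray runs along the interface (θ₂ = 90°), so sin θ_c = V₁/V₂.
θ_c = arcsin(0.545/2.525) = arcsin 0.2158 = 12.46°.

12.5°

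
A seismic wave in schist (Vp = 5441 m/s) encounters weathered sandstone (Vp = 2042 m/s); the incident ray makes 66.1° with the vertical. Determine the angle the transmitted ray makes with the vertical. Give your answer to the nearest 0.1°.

20.1°

sin θ₁/V₁ = sin θ₂/V₂ ⇒ sin θ₂ = 2042·sin 66.1°/5441 = 2042·0.9143/5441 = 0.3431.
θ₂ = arcsin 0.3431 = 20.07° from the normal.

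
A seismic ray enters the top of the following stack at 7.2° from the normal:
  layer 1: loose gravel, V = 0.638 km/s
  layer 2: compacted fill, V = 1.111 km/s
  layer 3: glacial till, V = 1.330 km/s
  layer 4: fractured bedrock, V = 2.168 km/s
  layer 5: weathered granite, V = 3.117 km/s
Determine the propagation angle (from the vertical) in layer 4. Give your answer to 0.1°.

Ray parameter p = sin 7.2° / 0.638 = 1.9645e-01 s/km.
sin θ_4 = p·V_4 = 1.9645e-01 × 2.168 = 0.4259.
θ_4 = 25.21° from the vertical.

25.2°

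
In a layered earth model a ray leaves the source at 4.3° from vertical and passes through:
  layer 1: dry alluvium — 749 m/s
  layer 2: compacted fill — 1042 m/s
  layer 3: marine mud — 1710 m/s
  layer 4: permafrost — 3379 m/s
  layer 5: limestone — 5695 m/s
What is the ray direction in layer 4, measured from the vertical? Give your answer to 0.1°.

19.8°

Ray parameter p = sin 4.3° / 749 = 1.0011e-04 s/m.
sin θ_4 = p·V_4 = 1.0011e-04 × 3379 = 0.3383.
θ_4 = arcsin 0.3383 = 19.77°.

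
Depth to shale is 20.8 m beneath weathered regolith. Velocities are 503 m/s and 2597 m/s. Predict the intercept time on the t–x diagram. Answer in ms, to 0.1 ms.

81.1 ms

θ_c = arcsin(V₁/V₂) = arcsin(503/2597) = 11.17°; cos θ_c = 0.9811.
tᵢ = 2h·cos θ_c / V₁ = 2·20.8·0.9811 / 503 = 0.08114 s.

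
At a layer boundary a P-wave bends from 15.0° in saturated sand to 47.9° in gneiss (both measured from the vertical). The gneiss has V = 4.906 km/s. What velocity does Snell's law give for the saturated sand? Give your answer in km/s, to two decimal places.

1.71 km/s

sin 15.0° = 0.2588; sin 47.9° = 0.7420.
V₁ = V₂·(sin θ₁/sin θ₂) = 4.906·(0.2588/0.7420) = 1.71 km/s.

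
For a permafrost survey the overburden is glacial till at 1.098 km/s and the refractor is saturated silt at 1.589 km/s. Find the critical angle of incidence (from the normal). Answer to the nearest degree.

Critical incidence: sin θ_c = V₁/V₂ = 1.098/1.589 = 0.6910.
θ_c = arcsin 0.6910 = 43.71°.

44°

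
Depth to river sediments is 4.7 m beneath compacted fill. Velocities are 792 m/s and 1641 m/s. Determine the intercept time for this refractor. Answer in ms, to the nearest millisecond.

tᵢ = 2h·√(V₂²−V₁²)/(V₁V₂).
√(V₂²−V₁²) = √(1641²−792²) = 1437.2 m/s.
tᵢ = 2·4.7·1437.2/(792·1641) = 0.01039 s.

10 ms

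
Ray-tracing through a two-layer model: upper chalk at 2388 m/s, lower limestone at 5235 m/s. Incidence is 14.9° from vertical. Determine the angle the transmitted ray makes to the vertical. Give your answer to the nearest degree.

sin θ₁/V₁ = sin θ₂/V₂ ⇒ sin θ₂ = 5235·sin 14.9°/2388 = 5235·0.2571/2388 = 0.5637.
θ₂ = sin⁻¹(0.5637) = 34.31° (from vertical).

34°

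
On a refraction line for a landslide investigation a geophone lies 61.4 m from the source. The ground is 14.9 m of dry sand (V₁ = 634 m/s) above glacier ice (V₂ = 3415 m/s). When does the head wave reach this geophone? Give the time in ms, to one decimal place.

64.2 ms

θ_c = arcsin(V₁/V₂) = arcsin(634/3415) = 10.70°, cos θ_c = 0.9826.
Intercept time tᵢ = 2h cos θ_c / V₁ = 2·14.9·0.9826/634 = 0.04619 s.
t = x/V₂ + tᵢ = 61.4/3415 + 0.04619 = 0.06417 s.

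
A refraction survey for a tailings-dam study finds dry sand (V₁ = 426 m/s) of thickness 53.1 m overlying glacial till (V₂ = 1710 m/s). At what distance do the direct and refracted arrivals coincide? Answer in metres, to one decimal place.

137.0 m

x_cross = 2h·√((V₂+V₁)/(V₂−V₁)).
(V₂+V₁)/(V₂−V₁) = (1710+426)/(1710−426) = 1.6636; √ = 1.2898.
x_cross = 2·53.1·1.2898 = 136.98 m.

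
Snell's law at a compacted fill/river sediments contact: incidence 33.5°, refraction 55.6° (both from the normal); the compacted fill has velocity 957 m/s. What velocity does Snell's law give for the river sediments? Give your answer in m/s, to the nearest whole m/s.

sin 33.5° = 0.5519; sin 55.6° = 0.8251.
V₂ = V₁·(sin θ₂/sin θ₁) = 957·(0.8251/0.5519) = 1430.66 m/s.

1431 m/s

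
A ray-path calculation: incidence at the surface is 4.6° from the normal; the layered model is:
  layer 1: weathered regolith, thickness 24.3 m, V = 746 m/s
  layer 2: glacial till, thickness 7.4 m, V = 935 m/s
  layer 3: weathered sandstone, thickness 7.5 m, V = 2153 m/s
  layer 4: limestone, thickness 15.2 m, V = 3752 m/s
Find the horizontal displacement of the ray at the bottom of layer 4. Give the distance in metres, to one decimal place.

11.2 m

p = sin θ₁/V₁ = sin 4.6°/746 = 1.0751e-04 s/m is conserved through the stack.
Layer 1: θ = 4.60°; offset = 24.3·tan 4.60° = 1.955 m.
Layer 2: sin θ = p·935 = 0.1005 → θ = 5.77°; offset = 7.4·tan 5.77° = 0.748 m.
Layer 3: sin θ = p·2153 = 0.2315 → θ = 13.38°; offset = 7.5·tan 13.38° = 1.784 m.
Layer 4: sin θ = p·3752 = 0.4034 → θ = 23.79°; offset = 15.2·tan 23.79° = 6.700 m.
Summing the layer offsets gives 11.187 m.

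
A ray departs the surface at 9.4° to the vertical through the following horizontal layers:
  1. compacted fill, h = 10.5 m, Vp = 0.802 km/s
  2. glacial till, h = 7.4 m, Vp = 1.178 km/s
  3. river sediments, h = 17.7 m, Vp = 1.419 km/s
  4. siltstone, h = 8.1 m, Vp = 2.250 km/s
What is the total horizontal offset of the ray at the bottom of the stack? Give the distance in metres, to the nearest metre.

13 m

p = sin θ₁/V₁ = sin 9.4°/0.802 = 2.0365e-01 s/km is conserved through the stack.
Layer 1: θ = 9.40°; offset = 10.5·tan 9.40° = 1.738 m.
Layer 2: sin θ = p·1.178 = 0.2399 → θ = 13.88°; offset = 7.4·tan 13.88° = 1.829 m.
Layer 3: sin θ = p·1.419 = 0.2890 → θ = 16.80°; offset = 17.7·tan 16.80° = 5.343 m.
Layer 4: sin θ = p·2.250 = 0.4582 → θ = 27.27°; offset = 8.1·tan 27.27° = 4.176 m.
Summing the layer offsets gives 13.085 m.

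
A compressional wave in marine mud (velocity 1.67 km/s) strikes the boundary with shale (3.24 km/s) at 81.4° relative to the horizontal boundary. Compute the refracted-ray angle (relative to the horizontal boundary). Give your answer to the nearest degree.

Angle from the normal: 90° − 81.4° = 8.6°.
sin θ₁/V₁ = sin θ₂/V₂ ⇒ sin θ₂ = 3.24·sin 8.6°/1.67 = 3.24·0.1495/1.67 = 0.2901.
θ₂ = sin⁻¹(0.2901) = 16.86° (from vertical).
From the interface: 90° − 16.86° = 73.14°.

73°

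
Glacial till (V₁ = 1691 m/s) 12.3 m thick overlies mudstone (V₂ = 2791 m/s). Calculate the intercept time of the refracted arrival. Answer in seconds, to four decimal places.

0.0116 s

tᵢ = 2h·√(V₂²−V₁²)/(V₁V₂).
√(V₂²−V₁²) = √(2791²−1691²) = 2220.4 m/s.
tᵢ = 2·12.3·2220.4/(1691·2791) = 0.01157 s.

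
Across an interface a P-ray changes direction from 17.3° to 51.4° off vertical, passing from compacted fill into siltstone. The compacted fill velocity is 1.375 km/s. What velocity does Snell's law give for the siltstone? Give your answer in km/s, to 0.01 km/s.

sin 17.3° = 0.2974; sin 51.4° = 0.7815.
V₂ = V₁·(sin θ₂/sin θ₁) = 1.375·(0.7815/0.2974) = 3.61 km/s.

3.61 km/s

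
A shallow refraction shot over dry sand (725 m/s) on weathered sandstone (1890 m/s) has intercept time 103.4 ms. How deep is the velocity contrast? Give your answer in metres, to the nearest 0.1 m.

h = tᵢ·V₁·V₂ / (2·√(V₂²−V₁²)).
√(V₂²−V₁²) = √(1890² − 725²) = 1745.4 m/s.
h = 0.1034 s × 725 × 1890 / (2 × 1745.4) = 40.59 m.

40.6 m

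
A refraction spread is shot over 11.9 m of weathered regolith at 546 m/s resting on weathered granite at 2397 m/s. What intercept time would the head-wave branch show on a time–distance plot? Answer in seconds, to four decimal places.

tᵢ = 2h·√(V₂²−V₁²)/(V₁V₂).
√(V₂²−V₁²) = √(2397²−546²) = 2334.0 m/s.
tᵢ = 2·11.9·2334.0/(546·2397) = 0.04244 s.

0.0424 s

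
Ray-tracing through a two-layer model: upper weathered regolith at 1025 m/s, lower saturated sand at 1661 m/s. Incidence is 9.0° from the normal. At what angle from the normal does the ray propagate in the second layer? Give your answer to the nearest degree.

Snell's law: sin θ₂ = (V₂/V₁)·sin θ₁ = (1661/1025)·sin 9.0° = 0.2535.
θ₂ = arcsin 0.2535 = 14.68° from the normal.

15°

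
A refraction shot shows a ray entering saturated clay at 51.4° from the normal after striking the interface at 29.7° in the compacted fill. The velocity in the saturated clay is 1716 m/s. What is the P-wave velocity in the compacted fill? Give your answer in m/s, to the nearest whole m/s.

sin 29.7° = 0.4955; sin 51.4° = 0.7815.
V₁ = V₂·(sin θ₁/sin θ₂) = 1716·(0.4955/0.7815) = 1087.89 m/s.

1088 m/s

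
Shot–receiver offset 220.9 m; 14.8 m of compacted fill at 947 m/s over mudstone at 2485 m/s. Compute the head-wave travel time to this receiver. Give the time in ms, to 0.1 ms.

θ_c = arcsin(V₁/V₂) = arcsin(947/2485) = 22.40°, cos θ_c = 0.9245.
Intercept time tᵢ = 2h cos θ_c / V₁ = 2·14.8·0.9245/947 = 0.02890 s.
t = x/V₂ + tᵢ = 220.9/2485 + 0.02890 = 0.11779 s.

117.8 ms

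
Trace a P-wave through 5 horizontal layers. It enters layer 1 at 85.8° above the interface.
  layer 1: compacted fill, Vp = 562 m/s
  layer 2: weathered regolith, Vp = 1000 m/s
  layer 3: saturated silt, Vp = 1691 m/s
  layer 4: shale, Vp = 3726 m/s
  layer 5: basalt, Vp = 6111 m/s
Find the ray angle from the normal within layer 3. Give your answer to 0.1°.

12.7°

From the normal: θ₁ = 90° − 85.8° = 4.2°.
Snell's law across each interface conserves sin θ / V, so sin θ_3 = V_3·sin θ₁/V₁.
sin θ_3 = 1691 × sin 4.2° / 562 = 0.2204.
θ_3 = arcsin 0.2204 = 12.73°.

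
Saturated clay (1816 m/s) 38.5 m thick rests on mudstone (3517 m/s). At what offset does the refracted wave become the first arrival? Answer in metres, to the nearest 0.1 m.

θ_c = arcsin(1816/3517) = 31.09°, so cos θ_c = 0.8564 and tᵢ = 2h cos θ_c/V₁ = 0.0363 s.
At crossover x/V₁ = x/V₂ + tᵢ ⇒ x = tᵢ/(1/V₁ − 1/V₂) = 0.03631/(5.5066e-04 − 2.8433e-04) = 136.34 m.

136.3 m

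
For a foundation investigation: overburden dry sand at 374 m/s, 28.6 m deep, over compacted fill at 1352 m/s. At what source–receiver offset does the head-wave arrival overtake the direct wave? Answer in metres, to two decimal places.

75.99 m

x_cross = 2h·√((V₂+V₁)/(V₂−V₁)).
(V₂+V₁)/(V₂−V₁) = (1352+374)/(1352−374) = 1.7648; √ = 1.3285.
x_cross = 2·28.6·1.3285 = 75.99 m.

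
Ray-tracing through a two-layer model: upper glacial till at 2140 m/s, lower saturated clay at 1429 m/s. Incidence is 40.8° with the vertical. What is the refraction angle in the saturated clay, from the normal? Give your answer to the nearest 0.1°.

sin θ₁/V₁ = sin θ₂/V₂ ⇒ sin θ₂ = 1429·sin 40.8°/2140 = 1429·0.6534/2140 = 0.4363.
θ₂ = sin⁻¹(0.4363) = 25.87° (from vertical).

25.9°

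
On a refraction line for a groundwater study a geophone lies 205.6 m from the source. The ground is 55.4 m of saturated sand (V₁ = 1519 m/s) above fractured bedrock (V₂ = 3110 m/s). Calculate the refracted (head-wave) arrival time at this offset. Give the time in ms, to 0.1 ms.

θ_c = arcsin(V₁/V₂) = arcsin(1519/3110) = 29.24°, cos θ_c = 0.8726.
Intercept time tᵢ = 2h cos θ_c / V₁ = 2·55.4·0.8726/1519 = 0.06365 s.
t = x/V₂ + tᵢ = 205.6/3110 + 0.06365 = 0.12976 s.

129.8 ms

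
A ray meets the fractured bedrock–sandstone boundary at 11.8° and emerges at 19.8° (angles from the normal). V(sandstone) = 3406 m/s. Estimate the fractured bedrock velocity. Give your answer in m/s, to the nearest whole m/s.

2056 m/s

sin 11.8° = 0.2045; sin 19.8° = 0.3387.
V₁ = V₂·(sin θ₁/sin θ₂) = 3406·(0.2045/0.3387) = 2056.20 m/s.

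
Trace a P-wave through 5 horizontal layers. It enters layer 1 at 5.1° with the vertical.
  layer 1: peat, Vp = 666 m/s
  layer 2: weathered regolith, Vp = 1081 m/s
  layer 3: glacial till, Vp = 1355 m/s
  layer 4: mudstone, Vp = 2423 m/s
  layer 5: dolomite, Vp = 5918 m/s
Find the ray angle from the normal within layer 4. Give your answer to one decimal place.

18.9°

Snell's law across each interface conserves sin θ / V, so sin θ_4 = V_4·sin θ₁/V₁.
sin θ_4 = 2423 × sin 5.1° / 666 = 0.3234.
θ_4 = 18.87° from the vertical.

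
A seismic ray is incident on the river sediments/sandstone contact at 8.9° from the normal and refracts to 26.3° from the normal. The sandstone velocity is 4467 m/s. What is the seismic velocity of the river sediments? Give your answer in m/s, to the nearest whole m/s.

sin 8.9° = 0.1547; sin 26.3° = 0.4431.
V₁ = V₂·(sin θ₁/sin θ₂) = 4467·(0.1547/0.4431) = 1559.77 m/s.

1560 m/s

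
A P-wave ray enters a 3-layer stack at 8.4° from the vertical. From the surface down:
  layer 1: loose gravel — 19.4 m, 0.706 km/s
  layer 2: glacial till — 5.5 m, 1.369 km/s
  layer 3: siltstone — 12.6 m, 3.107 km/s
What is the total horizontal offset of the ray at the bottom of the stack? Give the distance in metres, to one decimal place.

Apply Snell's law at each interface; in layer i the horizontal offset is hᵢ·tan θᵢ.
Layer 1: θ = 8.40°; offset = 19.4·tan 8.40° = 2.865 m.
Layer 2: sin θ = 1.369·sin 8.4°/0.706 = 0.2833, θ = 16.46°; offset = 5.5·tan 16.46° = 1.625 m.
Layer 3: sin θ = 3.107·sin 8.4°/0.706 = 0.6429, θ = 40.01°; offset = 12.6·tan 40.01° = 10.576 m.
Summing the layer offsets gives 15.065 m.

15.1 m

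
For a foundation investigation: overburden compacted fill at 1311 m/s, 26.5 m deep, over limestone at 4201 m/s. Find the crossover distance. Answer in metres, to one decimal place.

θ_c = arcsin(1311/4201) = 18.18°, so cos θ_c = 0.9501 and tᵢ = 2h cos θ_c/V₁ = 0.0384 s.
At crossover x/V₁ = x/V₂ + tᵢ ⇒ x = tᵢ/(1/V₁ − 1/V₂) = 0.03841/(7.6278e-04 − 2.3804e-04) = 73.20 m.

73.2 m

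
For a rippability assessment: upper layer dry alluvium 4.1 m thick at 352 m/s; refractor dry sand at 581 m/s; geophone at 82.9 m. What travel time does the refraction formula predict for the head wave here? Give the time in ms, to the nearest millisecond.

161 ms

θ_c = arcsin(V₁/V₂) = arcsin(352/581) = 37.29°, cos θ_c = 0.7956.
Intercept time tᵢ = 2h cos θ_c / V₁ = 2·4.1·0.7956/352 = 0.01853 s.
t = x/V₂ + tᵢ = 82.9/581 + 0.01853 = 0.16122 s.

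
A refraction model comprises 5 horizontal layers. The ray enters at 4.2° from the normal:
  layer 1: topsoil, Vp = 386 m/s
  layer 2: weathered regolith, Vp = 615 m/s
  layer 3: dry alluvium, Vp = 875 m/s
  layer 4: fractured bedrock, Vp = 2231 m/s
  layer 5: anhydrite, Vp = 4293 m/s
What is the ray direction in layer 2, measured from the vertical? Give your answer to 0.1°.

6.7°

Snell's law across each interface conserves sin θ / V, so sin θ_2 = V_2·sin θ₁/V₁.
sin θ_2 = 615 × sin 4.2° / 386 = 0.1167.
θ_2 = 6.70° from the vertical.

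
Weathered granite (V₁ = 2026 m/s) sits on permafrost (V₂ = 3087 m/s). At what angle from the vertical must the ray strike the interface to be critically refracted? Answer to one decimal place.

Critical incidence: sin θ_c = V₁/V₂ = 2026/3087 = 0.6563.
θ_c = arcsin 0.6563 = 41.02°.

41.0°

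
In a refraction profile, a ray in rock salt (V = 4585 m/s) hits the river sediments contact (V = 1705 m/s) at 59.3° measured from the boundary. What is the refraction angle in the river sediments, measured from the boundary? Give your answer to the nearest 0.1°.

Convert to the normal: θ₁ = 90° − 59.3° = 30.7°.
Snell's law: sin θ₂ = (V₂/V₁)·sin θ₁ = (1705/4585)·sin 30.7° = 0.1899.
θ₂ = arcsin 0.1899 = 10.94° from the normal.
From the interface: 90° − 10.94° = 79.06°.

79.1°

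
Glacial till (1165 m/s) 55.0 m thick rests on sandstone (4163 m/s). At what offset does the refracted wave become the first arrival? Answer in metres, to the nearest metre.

147 m

θ_c = arcsin(1165/4163) = 16.25°, so cos θ_c = 0.9600 and tᵢ = 2h cos θ_c/V₁ = 0.0906 s.
At crossover x/V₁ = x/V₂ + tᵢ ⇒ x = tᵢ/(1/V₁ − 1/V₂) = 0.09065/(8.5837e-04 − 2.4021e-04) = 146.64 m.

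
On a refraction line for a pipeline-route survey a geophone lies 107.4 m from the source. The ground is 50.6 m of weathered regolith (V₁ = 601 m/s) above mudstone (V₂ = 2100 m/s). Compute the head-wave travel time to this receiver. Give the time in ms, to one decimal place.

t = x/V₂ + 2h·√(V₂²−V₁²)/(V₁V₂).
√(V₂²−V₁²) = √(2100²−601²) = 2012.2 m/s; delay term = 2·50.6·2012.2/(601·2100) = 0.16134 s.
t = 107.4/2100 + 0.16134 = 0.21249 s.

212.5 ms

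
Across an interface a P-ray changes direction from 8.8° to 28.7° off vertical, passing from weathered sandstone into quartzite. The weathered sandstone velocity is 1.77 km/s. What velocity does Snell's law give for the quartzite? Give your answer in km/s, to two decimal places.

sin 8.8° = 0.1530; sin 28.7° = 0.4802.
V₂ = V₁·(sin θ₂/sin θ₁) = 1.77·(0.4802/0.1530) = 5.56 km/s.

5.56 km/s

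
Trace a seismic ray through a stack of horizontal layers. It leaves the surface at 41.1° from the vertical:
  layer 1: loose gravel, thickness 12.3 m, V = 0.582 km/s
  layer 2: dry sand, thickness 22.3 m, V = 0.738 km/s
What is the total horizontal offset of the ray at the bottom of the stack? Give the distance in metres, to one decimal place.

44.4 m

Ray parameter p = sin 41.1° / 0.582 km/s = 1.1295e+00 s/km.
Layer 1: θ = 41.10°; offset = 12.3·tan 41.10° = 10.730 m.
Layer 2: sin θ = p·0.738 = 0.8336 → θ = 56.47°; offset = 22.3·tan 56.47° = 33.651 m.
Total horizontal offset = 44.381 m.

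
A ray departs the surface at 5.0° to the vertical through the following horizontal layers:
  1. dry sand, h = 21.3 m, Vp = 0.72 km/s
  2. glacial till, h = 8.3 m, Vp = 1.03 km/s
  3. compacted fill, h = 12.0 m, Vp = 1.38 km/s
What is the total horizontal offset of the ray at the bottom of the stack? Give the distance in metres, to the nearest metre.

5 m

p = sin θ₁/V₁ = sin 5.0°/0.72 = 1.2105e-01 s/km is conserved through the stack.
Layer 1: θ = 5.00°; offset = 21.3·tan 5.00° = 1.864 m.
Layer 2: sin θ = p·1.03 = 0.1247 → θ = 7.16°; offset = 8.3·tan 7.16° = 1.043 m.
Layer 3: sin θ = p·1.38 = 0.1670 → θ = 9.62°; offset = 12.0·tan 9.62° = 2.033 m.
Σ offsets = 4.940 m.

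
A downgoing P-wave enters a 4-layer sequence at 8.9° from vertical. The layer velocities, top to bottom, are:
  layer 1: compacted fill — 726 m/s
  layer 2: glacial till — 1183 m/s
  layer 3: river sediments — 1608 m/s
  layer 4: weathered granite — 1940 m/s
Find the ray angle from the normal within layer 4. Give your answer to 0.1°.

Ray parameter p = sin 8.9° / 726 = 2.1310e-04 s/m.
sin θ_4 = p·V_4 = 2.1310e-04 × 1940 = 0.4134.
θ_4 = 24.42° from the vertical.

24.4°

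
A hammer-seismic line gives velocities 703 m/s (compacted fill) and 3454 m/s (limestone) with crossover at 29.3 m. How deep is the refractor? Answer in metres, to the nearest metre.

12 m

h = (x_cross/2)·√((V₂−V₁)/(V₂+V₁)).
(V₂−V₁)/(V₂+V₁) = (3454−703)/(3454+703) = 0.6618; √ = 0.8135.
h = (29.3/2)·0.8135 = 11.92 m.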